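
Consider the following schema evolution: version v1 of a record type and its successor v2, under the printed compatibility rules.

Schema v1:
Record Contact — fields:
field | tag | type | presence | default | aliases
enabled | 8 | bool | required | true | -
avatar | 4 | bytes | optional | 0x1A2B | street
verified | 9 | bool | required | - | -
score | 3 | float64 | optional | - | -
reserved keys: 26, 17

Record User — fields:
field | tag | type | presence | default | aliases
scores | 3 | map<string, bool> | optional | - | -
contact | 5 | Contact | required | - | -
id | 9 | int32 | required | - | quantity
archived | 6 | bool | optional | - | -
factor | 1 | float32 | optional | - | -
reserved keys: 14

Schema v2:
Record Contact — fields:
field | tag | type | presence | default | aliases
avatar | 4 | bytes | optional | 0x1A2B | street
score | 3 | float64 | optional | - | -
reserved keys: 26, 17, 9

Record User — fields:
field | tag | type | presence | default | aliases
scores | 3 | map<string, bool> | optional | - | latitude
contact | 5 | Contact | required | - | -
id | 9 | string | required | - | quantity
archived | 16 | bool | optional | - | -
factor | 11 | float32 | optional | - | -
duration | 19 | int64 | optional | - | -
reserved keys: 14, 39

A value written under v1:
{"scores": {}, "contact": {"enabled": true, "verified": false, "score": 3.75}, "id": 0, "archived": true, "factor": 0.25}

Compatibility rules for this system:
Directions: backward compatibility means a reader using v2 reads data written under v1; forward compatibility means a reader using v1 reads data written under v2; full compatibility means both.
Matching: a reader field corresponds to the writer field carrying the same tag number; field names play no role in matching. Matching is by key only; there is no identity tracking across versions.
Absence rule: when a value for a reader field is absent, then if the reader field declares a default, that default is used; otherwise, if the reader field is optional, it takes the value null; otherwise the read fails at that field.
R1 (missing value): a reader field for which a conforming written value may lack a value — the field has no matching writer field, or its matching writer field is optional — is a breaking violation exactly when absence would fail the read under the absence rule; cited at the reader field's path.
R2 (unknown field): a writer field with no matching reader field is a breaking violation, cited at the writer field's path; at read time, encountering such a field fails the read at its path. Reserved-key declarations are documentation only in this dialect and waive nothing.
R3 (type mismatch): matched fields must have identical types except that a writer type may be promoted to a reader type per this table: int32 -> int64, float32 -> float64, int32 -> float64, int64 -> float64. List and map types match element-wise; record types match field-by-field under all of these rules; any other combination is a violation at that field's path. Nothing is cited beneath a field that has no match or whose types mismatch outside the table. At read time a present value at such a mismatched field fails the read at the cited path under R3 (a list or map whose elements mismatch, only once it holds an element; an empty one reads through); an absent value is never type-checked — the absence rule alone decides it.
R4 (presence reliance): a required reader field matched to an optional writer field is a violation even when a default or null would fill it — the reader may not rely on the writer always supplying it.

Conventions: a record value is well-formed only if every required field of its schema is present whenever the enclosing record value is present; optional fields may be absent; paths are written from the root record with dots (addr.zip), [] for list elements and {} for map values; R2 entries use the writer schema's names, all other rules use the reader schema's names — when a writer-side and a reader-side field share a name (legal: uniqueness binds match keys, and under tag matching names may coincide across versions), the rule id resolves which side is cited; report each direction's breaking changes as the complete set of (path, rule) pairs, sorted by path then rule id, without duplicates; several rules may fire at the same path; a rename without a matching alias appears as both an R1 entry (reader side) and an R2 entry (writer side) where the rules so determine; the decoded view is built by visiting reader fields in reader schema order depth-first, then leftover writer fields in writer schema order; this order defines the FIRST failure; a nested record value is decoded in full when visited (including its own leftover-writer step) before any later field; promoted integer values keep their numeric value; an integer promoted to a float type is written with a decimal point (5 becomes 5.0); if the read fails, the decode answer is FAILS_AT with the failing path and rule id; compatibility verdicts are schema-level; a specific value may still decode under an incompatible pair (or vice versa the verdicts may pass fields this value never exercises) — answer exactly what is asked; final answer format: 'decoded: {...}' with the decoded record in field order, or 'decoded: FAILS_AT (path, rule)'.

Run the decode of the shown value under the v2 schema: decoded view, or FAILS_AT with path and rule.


decoded: FAILS_AT (contact.enabled, R2)

arrows below run writer -> reader for User
migrating the User value to v2:
  scores := {}
  contact.avatar := 0x1A2B (absent -> default)
  contact.score := 3.75
  read fails at contact.enabled under R2 (unknown field)
  => FAILS_AT (contact.enabled, R2)
ruling out the remaining User differences:
  field archived in record User: tag 6 changed to 16 -> shifts the User verdicts, not this decode
  removed field verified from record Contact (its key 9 joins the reserved list) -> shifts the User verdicts, not this decode
  added field duration to record User: optional int64, tag 19 (in v2 it sits last) -> shifts the User verdicts, not this decode
  field factor in record User: tag 1 changed to 11 -> shifts the User verdicts, not this decode
  field id in record User: type int32 changed to string -> shifts the User verdicts, not this decode


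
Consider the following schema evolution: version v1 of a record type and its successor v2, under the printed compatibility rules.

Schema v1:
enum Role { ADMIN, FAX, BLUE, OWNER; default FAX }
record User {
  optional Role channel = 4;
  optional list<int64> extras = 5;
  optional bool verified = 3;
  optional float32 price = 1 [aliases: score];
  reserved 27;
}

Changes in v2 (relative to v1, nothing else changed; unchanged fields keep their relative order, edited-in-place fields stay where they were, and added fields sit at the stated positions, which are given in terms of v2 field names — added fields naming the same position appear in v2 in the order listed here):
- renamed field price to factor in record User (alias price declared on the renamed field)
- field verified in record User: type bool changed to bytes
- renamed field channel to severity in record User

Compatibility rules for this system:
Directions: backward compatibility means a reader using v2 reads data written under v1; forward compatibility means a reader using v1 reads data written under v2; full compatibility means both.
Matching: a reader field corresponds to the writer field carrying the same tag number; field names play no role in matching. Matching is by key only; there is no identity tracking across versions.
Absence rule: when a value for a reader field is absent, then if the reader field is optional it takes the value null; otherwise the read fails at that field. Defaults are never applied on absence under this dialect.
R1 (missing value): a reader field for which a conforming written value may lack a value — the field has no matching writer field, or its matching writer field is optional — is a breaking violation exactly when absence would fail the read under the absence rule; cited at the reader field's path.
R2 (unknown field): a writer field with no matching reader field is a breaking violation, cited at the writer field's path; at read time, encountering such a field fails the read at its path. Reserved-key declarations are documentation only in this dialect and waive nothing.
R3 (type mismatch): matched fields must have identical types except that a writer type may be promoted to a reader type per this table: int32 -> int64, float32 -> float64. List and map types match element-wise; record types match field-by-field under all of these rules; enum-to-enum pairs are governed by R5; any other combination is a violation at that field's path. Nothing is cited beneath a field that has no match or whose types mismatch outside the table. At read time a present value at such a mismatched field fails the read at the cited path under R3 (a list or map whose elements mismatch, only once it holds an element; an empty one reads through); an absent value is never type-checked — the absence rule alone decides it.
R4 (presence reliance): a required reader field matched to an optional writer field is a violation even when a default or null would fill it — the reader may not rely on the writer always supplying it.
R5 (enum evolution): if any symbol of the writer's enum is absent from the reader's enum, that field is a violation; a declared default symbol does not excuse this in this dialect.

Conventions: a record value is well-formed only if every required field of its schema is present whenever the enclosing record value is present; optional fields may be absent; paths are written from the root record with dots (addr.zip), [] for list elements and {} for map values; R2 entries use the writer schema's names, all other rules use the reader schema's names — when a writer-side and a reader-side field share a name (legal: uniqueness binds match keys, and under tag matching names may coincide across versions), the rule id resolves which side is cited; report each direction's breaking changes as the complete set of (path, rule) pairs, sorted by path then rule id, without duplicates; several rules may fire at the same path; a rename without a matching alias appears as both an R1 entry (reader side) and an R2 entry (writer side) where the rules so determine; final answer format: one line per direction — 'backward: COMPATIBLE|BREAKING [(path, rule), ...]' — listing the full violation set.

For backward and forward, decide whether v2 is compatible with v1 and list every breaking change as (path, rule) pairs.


each type pair in User: writer, then reader
backward for User (reader v2, writer v1):
  severity: Role -> Role, writer optional; from channel
  extras: list<int64> -> list<int64>, writer optional; from extras
  verified: bool -> bytes, writer optional; from verified
  factor: float32 -> float32, writer optional; from price
  R3 fires at verified
  => 1 violation(s): backward is BREAKING for User
forward for User (reader v1, writer v2):
  channel: Role -> Role, writer optional; from severity
  extras: list<int64> -> list<int64>, writer optional; from extras
  verified: bytes -> bool, writer optional; from verified
  price: float32 -> float32, writer optional; from factor
  R3 fires at verified
  => 1 violation(s): forward is BREAKING for User

backward: BREAKING [(verified, R3)]; forward: BREAKING [(verified, R3)]


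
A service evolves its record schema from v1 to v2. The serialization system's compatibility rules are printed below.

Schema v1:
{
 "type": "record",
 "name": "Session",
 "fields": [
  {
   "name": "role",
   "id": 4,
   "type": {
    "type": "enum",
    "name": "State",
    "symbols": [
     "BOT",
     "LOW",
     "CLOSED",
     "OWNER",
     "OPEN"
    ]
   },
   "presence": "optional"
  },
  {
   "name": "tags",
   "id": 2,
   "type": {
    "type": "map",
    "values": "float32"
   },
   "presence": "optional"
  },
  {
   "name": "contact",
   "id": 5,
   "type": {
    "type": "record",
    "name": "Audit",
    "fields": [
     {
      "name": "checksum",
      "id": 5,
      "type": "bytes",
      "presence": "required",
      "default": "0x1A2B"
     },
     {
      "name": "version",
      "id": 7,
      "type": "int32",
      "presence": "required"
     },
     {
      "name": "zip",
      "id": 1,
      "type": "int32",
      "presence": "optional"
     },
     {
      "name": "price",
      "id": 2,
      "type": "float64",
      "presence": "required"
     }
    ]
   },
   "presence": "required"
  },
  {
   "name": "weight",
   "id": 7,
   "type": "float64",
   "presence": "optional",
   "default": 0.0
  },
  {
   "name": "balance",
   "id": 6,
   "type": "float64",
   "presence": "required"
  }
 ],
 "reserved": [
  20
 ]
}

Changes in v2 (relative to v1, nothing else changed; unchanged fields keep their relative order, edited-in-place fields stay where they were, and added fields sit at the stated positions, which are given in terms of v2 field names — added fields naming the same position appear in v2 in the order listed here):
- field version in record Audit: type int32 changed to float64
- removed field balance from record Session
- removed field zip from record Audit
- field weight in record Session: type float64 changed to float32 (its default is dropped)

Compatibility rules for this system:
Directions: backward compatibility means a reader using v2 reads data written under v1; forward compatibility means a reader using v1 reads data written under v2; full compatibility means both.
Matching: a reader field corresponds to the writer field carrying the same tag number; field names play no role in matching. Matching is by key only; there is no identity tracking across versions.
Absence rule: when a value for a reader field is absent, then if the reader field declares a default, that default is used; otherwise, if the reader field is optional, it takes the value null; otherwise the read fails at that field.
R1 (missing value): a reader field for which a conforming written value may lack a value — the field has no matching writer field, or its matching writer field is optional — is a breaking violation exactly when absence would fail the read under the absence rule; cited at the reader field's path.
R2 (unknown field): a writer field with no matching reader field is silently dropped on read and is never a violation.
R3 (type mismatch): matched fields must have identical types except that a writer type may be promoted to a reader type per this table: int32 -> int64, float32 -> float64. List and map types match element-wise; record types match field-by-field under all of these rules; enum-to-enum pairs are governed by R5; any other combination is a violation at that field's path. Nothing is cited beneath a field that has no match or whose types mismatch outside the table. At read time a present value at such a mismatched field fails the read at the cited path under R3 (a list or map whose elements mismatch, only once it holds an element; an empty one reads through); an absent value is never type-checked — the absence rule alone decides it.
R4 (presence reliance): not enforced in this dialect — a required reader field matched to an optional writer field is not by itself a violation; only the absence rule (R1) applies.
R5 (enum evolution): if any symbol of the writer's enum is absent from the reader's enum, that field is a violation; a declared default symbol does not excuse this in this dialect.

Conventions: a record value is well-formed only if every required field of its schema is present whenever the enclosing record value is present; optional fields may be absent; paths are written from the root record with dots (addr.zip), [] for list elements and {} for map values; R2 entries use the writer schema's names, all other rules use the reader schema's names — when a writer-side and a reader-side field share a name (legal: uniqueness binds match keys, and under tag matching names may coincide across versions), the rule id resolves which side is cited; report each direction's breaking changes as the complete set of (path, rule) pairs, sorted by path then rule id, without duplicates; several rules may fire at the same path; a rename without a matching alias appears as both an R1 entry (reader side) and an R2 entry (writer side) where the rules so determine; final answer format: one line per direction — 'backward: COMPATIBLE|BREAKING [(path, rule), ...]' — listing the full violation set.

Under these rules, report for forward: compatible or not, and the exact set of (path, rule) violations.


arrows below run writer -> reader for Session
forward pass over Session, reader schema v1, writer schema v2:
  role: paired with writer role (State -> State; writer optional)
  tags: paired with writer tags (map<string, float32> -> map<string, float32>; writer optional)
  contact: paired with writer contact (Audit -> Audit; writer required)
  weight: paired with writer weight (float32 -> float64; writer optional)
  balance: no writer-side match
  contact.checksum: paired with writer contact.checksum (bytes -> bytes; writer required)
  contact.version: paired with writer contact.version (float64 -> int32; writer required)
  contact.zip: no writer-side match
  contact.price: paired with writer contact.price (float64 -> float64; writer required)
  rule R1 violated at balance
  rule R3 violated at contact.version
  forward on Session therefore BREAKING (2)
checking off the Session differences that do not matter here:
  removed field zip from record Audit -> triggers nothing under Session's printed rules — same verdict
  field weight in record Session: type float64 changed to float32 (its default is dropped) -> its effect on Session is confined to the backward direction, not asked

forward: BREAKING [(balance, R1), (contact.version, R3)]


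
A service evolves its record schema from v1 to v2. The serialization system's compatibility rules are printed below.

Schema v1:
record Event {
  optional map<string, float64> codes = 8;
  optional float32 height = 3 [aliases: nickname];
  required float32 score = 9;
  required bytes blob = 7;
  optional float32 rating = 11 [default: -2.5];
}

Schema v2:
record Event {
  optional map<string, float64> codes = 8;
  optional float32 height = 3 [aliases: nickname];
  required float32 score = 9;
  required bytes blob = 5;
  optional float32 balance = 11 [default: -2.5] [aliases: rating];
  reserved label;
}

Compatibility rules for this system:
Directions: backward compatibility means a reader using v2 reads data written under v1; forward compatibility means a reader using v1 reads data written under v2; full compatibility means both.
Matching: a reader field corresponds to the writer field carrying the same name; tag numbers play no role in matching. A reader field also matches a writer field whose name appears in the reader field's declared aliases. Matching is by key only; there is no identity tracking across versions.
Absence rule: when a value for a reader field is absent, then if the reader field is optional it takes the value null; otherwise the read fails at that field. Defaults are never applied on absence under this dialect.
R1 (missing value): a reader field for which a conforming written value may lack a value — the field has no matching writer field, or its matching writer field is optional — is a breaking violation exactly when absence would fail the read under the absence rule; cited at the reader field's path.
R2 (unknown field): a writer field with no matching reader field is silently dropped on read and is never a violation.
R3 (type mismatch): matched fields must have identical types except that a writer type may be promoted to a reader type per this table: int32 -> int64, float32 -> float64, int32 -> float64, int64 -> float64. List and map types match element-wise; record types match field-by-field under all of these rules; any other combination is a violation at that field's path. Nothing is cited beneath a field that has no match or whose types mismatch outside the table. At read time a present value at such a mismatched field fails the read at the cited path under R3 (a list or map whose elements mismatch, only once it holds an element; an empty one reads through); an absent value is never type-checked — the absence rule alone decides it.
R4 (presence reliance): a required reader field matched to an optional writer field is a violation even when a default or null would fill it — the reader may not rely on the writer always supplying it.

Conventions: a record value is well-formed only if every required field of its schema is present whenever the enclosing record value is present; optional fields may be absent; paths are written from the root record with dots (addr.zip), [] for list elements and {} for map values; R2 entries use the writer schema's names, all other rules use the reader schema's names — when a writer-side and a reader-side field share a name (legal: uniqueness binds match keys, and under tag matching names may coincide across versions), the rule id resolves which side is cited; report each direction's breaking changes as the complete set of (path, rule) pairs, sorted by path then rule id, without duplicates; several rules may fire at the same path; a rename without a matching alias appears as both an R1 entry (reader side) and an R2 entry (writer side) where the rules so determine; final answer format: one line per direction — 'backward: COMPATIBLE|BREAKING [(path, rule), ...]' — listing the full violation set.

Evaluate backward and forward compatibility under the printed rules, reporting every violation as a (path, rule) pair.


backward: COMPATIBLE []; forward: COMPATIBLE []

each type pair in Event: writer, then reader
checking backward for Event: reader v2 against writer v1:
  codes: paired with writer codes (map<string, float64> -> map<string, float64>; writer optional)
  height: paired with writer height (float32 -> float32; writer optional)
  score: paired with writer score (float32 -> float32; writer required)
  blob: paired with writer blob (bytes -> bytes; writer required)
  balance: paired with writer rating (float32 -> float32; writer optional)
  nothing fires on Event: backward is COMPATIBLE
checking forward for Event: reader v1 against writer v2:
  codes: paired with writer codes (map<string, float64> -> map<string, float64>; writer optional)
  height: paired with writer height (float32 -> float32; writer optional)
  score: paired with writer score (float32 -> float32; writer required)
  blob: paired with writer blob (bytes -> bytes; writer required)
  rating: no writer match
  writer field balance has no reader counterpart
  nothing fires on Event: forward is COMPATIBLE


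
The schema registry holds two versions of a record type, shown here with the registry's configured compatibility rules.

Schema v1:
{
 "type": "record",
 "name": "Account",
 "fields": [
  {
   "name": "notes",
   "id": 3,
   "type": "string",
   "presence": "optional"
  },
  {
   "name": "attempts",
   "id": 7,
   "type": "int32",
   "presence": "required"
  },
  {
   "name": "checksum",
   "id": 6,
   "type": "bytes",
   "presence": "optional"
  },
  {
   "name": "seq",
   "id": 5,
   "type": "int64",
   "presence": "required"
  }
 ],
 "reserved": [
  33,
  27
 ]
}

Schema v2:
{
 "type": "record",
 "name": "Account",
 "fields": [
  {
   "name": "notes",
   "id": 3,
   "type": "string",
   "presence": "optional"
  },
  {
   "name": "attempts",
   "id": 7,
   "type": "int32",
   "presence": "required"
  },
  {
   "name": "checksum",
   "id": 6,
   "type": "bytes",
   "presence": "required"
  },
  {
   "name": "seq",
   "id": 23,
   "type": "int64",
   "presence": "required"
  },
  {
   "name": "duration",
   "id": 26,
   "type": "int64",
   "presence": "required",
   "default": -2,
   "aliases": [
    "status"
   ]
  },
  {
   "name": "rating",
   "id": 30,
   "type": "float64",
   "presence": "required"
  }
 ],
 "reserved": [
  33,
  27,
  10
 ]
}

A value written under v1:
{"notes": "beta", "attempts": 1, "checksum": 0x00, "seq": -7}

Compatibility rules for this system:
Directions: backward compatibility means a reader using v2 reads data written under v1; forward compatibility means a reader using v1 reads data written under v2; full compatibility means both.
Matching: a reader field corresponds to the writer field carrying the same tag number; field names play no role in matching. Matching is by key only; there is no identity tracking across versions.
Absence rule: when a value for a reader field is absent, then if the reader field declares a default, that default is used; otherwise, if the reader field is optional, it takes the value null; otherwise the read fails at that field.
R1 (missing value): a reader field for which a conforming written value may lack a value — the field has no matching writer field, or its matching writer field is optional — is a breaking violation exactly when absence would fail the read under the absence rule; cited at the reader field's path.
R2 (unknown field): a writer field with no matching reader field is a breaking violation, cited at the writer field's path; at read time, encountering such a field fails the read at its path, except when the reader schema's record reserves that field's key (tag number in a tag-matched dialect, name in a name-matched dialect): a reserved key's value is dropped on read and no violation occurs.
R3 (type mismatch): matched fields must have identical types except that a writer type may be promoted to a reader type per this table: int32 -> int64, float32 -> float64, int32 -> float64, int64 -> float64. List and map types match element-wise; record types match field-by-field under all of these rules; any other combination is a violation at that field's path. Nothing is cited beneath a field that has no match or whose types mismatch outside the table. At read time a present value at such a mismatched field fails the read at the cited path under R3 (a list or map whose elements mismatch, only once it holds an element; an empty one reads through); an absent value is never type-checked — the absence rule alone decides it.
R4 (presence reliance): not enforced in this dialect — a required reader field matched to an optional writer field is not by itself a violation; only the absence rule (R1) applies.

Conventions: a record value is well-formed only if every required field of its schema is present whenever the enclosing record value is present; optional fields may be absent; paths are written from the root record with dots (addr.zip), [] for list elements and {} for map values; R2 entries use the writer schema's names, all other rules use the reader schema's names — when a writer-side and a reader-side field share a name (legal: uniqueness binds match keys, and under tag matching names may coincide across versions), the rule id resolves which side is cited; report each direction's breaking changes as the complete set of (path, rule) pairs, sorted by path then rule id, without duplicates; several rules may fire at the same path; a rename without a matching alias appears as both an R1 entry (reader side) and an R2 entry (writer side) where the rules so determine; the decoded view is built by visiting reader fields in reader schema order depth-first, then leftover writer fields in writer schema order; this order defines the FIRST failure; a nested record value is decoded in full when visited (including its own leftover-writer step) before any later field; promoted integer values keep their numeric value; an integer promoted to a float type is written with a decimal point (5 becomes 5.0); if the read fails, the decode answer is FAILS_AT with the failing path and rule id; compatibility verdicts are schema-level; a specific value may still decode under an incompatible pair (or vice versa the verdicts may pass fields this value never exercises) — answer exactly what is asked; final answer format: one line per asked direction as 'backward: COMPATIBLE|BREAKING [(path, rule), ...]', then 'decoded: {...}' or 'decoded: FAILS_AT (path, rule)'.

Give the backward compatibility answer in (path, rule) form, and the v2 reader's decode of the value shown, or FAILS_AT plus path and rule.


arrows below run writer -> reader for Account
checking backward for Account: reader v2 against writer v1:
  notes: paired with writer notes (string -> string; writer optional)
  attempts: paired with writer attempts (int32 -> int32; writer required)
  checksum: paired with writer checksum (bytes -> bytes; writer optional)
  seq: no writer-side match
  duration: no writer-side match
  rating: no writer-side match
  leftover writer field: seq
  violation R1 at checksum
  violation R1 at rating
  violation R1 at seq
  violation R2 at seq
  => backward verdict for Account: BREAKING, 4 violation(s)
decode walk for Account under reader schema v2:
  notes := "beta"
  attempts := 1
  checksum := 0x00
  read fails at seq under R1 (no fill)
  => FAILS_AT (seq, R1)
the other Account changes do not affect what is asked:
  added field duration to record Account: required int64, tag 26, default -2 (in v2 it sits last) -> fires only in the forward direction of Account, which is not asked here

backward: BREAKING [(checksum, R1), (rating, R1), (seq, R1), (seq, R2)]; decoded: FAILS_AT (seq, R1)


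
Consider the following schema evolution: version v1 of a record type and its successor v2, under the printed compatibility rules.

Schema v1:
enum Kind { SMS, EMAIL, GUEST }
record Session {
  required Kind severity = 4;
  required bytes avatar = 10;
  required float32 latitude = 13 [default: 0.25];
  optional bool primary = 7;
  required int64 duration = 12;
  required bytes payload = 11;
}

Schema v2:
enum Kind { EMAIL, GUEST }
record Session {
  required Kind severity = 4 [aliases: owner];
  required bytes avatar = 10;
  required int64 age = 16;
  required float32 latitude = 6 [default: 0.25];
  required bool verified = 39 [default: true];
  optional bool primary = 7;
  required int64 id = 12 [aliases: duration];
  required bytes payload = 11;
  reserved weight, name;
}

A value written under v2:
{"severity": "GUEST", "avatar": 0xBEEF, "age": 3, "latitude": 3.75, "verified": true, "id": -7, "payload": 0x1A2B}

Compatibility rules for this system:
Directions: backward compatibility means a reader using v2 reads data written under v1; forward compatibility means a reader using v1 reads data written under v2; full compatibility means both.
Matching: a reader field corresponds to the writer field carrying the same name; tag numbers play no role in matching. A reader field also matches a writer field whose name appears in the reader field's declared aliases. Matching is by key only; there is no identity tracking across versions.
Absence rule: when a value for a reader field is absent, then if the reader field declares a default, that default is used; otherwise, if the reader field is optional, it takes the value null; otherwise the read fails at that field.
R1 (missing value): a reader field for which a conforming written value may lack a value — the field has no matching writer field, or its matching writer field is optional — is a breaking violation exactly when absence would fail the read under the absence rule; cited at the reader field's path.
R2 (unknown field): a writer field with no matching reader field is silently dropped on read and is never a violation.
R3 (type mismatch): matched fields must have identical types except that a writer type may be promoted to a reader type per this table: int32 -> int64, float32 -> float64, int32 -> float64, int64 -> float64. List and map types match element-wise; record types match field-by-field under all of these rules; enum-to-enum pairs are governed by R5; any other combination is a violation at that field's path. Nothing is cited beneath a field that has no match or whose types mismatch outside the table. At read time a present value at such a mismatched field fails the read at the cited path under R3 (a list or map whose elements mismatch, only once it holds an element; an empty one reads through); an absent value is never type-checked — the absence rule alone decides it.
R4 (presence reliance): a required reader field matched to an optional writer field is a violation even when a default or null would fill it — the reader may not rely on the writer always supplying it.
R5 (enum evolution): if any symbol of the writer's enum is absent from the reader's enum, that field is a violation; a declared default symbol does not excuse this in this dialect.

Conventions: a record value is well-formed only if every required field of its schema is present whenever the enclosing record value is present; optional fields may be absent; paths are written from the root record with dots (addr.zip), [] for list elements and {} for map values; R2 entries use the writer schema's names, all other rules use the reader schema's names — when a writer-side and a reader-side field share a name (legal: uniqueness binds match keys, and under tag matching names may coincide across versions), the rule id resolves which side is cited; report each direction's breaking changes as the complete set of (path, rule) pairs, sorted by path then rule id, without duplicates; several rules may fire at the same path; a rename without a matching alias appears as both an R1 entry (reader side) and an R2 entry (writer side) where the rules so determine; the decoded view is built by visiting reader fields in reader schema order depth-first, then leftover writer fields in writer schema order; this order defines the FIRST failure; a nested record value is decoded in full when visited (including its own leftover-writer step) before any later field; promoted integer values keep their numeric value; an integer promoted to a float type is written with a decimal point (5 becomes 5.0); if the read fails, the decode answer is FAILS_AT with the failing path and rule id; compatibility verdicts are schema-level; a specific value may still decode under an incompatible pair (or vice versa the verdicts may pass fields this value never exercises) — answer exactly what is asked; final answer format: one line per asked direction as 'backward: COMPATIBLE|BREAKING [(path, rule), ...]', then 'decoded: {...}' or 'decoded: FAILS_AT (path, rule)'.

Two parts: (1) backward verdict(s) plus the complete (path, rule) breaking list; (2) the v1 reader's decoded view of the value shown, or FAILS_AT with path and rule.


arrows below run writer -> reader for Session
checking backward for Session: reader v2 against writer v1:
  writer required, Kind -> Kind: reader severity maps from writer severity
  writer required, bytes -> bytes: reader avatar maps from writer avatar
  no writer field matches reader age
  writer required, float32 -> float32: reader latitude maps from writer latitude
  no writer field matches reader verified
  writer optional, bool -> bool: reader primary maps from writer primary
  writer required, int64 -> int64: reader id maps from writer duration
  writer required, bytes -> bytes: reader payload maps from writer payload
  breaking: (age, R1)
  breaking: (severity, R5)
  => 2 violation(s): backward is BREAKING for Session
migrating the Session value to v1:
  severity := "GUEST"
  avatar := 0xBEEF
  latitude := 3.75
  primary := null (missing; optional => null)
  read fails at duration under R1 (no fill)
  => FAILS_AT (duration, R1)
checking off the Session differences that do not matter here:
  added field verified to record Session: required bool, tag 39, default true (in v2 it sits immediately before primary) -> inert for the asked Session verdict: nothing fires
  field latitude in record Session: tag 13 changed to 6 -> inert for the asked Session verdict: nothing fires

backward: BREAKING [(age, R1), (severity, R5)]; decoded: FAILS_AT (duration, R1)


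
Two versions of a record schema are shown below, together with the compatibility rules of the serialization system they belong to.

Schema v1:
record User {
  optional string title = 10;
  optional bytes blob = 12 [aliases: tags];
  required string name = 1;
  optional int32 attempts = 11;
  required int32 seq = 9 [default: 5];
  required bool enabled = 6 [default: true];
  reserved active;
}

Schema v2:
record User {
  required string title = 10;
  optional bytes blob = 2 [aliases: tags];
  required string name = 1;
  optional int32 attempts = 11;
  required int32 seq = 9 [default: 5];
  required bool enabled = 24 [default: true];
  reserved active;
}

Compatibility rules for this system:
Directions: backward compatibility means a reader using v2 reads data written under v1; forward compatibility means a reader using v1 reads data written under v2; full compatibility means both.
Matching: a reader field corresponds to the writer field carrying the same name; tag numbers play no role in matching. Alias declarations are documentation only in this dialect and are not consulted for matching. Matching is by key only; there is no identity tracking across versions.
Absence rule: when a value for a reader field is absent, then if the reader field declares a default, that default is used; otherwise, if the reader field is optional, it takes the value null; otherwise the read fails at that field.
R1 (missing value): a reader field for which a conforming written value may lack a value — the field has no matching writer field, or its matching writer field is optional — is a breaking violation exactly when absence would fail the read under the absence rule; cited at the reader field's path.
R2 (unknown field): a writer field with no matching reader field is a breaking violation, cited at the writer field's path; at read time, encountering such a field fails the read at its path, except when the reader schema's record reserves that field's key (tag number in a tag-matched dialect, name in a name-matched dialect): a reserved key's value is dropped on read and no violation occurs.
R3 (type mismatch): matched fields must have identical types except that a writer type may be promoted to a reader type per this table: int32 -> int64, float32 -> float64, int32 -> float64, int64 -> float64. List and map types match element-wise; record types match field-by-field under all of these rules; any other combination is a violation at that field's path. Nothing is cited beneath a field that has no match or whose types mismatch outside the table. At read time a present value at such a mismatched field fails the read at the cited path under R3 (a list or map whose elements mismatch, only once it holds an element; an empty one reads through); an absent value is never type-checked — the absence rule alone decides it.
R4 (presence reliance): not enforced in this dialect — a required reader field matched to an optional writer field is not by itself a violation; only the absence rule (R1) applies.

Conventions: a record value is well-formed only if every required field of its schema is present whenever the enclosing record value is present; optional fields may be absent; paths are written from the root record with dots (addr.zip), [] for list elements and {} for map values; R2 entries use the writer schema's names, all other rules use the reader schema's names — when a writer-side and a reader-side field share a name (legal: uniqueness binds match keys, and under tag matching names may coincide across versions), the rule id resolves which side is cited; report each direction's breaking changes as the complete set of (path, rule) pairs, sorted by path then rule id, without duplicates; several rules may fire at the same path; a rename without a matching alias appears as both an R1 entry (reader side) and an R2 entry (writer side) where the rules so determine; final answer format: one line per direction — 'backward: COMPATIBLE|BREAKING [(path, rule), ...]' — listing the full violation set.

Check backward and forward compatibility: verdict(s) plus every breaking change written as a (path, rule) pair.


in User below, arrows point writer -> reader
backward for User (reader v2, writer v1):
  title <- title (string -> string, writer optional)
  blob <- blob (bytes -> bytes, writer optional)
  name <- name (string -> string, writer required)
  attempts <- attempts (int32 -> int32, writer optional)
  seq <- seq (int32 -> int32, writer required)
  enabled <- enabled (bool -> bool, writer required)
  rule R1 violated at title
  backward on User therefore BREAKING (1)
forward for User (reader v1, writer v2):
  title <- title (string -> string, writer required)
  blob <- blob (bytes -> bytes, writer optional)
  name <- name (string -> string, writer required)
  attempts <- attempts (int32 -> int32, writer optional)
  seq <- seq (int32 -> int32, writer required)
  enabled <- enabled (bool -> bool, writer required)
  nothing fires on User: forward is COMPATIBLE

backward: BREAKING [(title, R1)]; forward: COMPATIBLE []
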